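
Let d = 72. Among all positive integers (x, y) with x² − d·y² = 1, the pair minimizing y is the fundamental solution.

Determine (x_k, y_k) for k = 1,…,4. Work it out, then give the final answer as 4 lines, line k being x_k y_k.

17 2
577 68
19601 2310
665857 78472

√72 → a₀=8, period (2,16); ℓ=2 even so k=1
step 0: (8, 1)  from 8·(1,0) + (0,1)
step 1: (17, 2)  from 2·(8,1) + (1,0)
fundamental: x₁=17, y₁=2  (since 289 − 72·4 = 1)
n=2: (17,2)∘(17,2) = (17·17+72·2·2, 17·2+2·17) = (577,68)
n=3: (577,68)∘(17,2) = (17·577+72·2·68, 17·68+2·577) = (19601,2310)
n=4: (19601,2310)∘(17,2) = (17·19601+72·2·2310, 17·2310+2·19601) = (665857,78472)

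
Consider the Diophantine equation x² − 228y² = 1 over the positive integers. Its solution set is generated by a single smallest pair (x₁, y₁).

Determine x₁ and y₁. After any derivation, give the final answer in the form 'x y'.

d=228: √d = [15; 10,30] (ℓ=2, even), read p_1/q_1
k=0  a_k=15  p_k/q_k = 15/1
k=1  a_k=10  p_k/q_k = 151/10
(x₁, y₁) = (151, 10);  151² − 228·10² = 1 ✓

151 10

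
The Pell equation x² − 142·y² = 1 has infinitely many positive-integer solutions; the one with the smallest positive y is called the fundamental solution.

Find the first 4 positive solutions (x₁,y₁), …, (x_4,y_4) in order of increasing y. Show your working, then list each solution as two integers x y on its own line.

143 12
40897 3432
11696399 981540
3345129217 280717008

d=142: √d = [11; 1,10,1,22] (ℓ=4, even), read p_3/q_3
step 0: (11, 1)  from 11·(1,0) + (0,1)
step 1: (12, 1)  from 1·(11,1) + (1,0)
step 2: (131, 11)  from 10·(12,1) + (11,1)
step 3: (143, 12)  from 1·(131,11) + (12,1)
→ (143, 12).  Check: 143²=20449, 142·12²=20448, difference 1.
k=2:  x_2 = 143·143+142·12·12 = 40897,  y_2 = 143·12+12·143 = 3432
k=3:  x_3 = 143·40897+142·12·3432 = 11696399,  y_3 = 143·3432+12·40897 = 981540
k=4:  x_4 = 143·11696399+142·12·981540 = 3345129217,  y_4 = 143·981540+12·11696399 = 280717008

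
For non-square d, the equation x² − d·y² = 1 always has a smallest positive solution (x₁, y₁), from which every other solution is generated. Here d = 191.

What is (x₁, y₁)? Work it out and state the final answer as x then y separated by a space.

√191 → a₀=13, period (1,4,1,1,3,…,4,1,26); ℓ=16 even so k=15
k=0  a_k=13  p_k/q_k = 13/1
…
k=2  a_k=4  p_k/q_k = 69/5
…
k=4  a_k=1  p_k/q_k = 152/11
k=5  a_k=3  p_k/q_k = 539/39
…
k=7  a_k=2  p_k/q_k = 2999/217
k=8  a_k=13  p_k/q_k = 40217/2910
…
k=11  a_k=3  p_k/q_k = 704682/50989
…
k=13  a_k=1  p_k/q_k = 1616447/116962
k=14  a_k=4  p_k/q_k = 7377553/533821
k=15  a_k=1  p_k/q_k = 8994000/650783
fundamental: x₁=8994000, y₁=650783  (since 80892036000000 − 191·423518513089 = 1)

8994000 650783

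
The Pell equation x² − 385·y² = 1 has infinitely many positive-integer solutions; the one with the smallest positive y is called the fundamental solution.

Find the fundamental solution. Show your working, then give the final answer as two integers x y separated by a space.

[19; 1,1,1,1,1,…,1,1,38] for √385; ℓ=16 ⇒ convergent index 15
i=0: a=19 ⇒ p=19, q=1
…
i=2: a=1 ⇒ p=39, q=2
…
i=6: a=3 ⇒ p=569, q=29
i=7: a=1 ⇒ p=726, q=37
i=8: a=2 ⇒ p=2021, q=103
…
i=10: a=3 ⇒ p=10262, q=523
…
i=12: a=1 ⇒ p=23271, q=1186
i=13: a=1 ⇒ p=36280, q=1849
i=14: a=1 ⇒ p=59551, q=3035
i=15: a=1 ⇒ p=95831, q=4884
→ (95831, 4884).  Check: 95831²=9183580561, 385·4884²=9183580560, difference 1.

95831 4884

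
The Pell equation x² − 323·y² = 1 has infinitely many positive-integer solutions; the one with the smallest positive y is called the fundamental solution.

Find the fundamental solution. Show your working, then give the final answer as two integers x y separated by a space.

18 1

√323 = [17; 1,34, …], period ℓ=2 (even) → k=1
i=0: a=17 ⇒ p=17, q=1
i=1: a=1 ⇒ p=18, q=1
(x₁, y₁) = (18, 1);  18² − 323·1² = 1 ✓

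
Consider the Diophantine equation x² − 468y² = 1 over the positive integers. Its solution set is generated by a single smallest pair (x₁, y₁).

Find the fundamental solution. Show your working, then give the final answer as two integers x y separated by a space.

d=468: √d = [21; 1,1,1,2,1,1,1,42] (ℓ=8, even), read p_7/q_7
k=0  a_k=21  p_k/q_k = 21/1
k=1  a_k=1  p_k/q_k = 22/1
…
k=3  a_k=1  p_k/q_k = 65/3
…
k=6  a_k=1  p_k/q_k = 411/19
k=7  a_k=1  p_k/q_k = 649/30
fundamental: x₁=649, y₁=30  (since 421201 − 468·900 = 1)

649 30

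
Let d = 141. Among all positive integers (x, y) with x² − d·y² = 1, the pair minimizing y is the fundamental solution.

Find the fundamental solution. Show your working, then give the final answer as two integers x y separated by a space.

95 8

√141 = [11; 1,6,1,22, …], period ℓ=4 (even) → k=3
k=0  a_k=11  p_k/q_k = 11/1
k=1  a_k=1  p_k/q_k = 12/1
k=2  a_k=6  p_k/q_k = 83/7
k=3  a_k=1  p_k/q_k = 95/8
fundamental: x₁=95, y₁=8  (since 9025 − 141·64 = 1)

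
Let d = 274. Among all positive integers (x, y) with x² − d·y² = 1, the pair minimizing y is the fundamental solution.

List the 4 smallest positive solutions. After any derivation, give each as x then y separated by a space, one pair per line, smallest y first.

3959299 239190
31352097142801 1894049455620
248264653730785753699 14998216231173381570
1965907990503261255572251201 118764845051735182903983240

√274 = [16; 1,1,4,4,1,1,32, …], period ℓ=7 (odd) → k=13
i=0: a=16 ⇒ p=16, q=1
i=1: a=1 ⇒ p=17, q=1
…
i=3: a=4 ⇒ p=149, q=9
…
i=5: a=1 ⇒ p=778, q=47
…
i=8: a=1 ⇒ p=47209, q=2852
…
i=10: a=4 ⇒ p=419253, q=25328
…
i=12: a=1 ⇒ p=2189276, q=132259
i=13: a=1 ⇒ p=3959299, q=239190
(x₁, y₁) = (3959299, 239190);  3959299² − 274·239190² = 1 ✓
k=2:  x_2 = 3959299·3959299+274·239190·239190 = 31352097142801,  y_2 = 3959299·239190+239190·3959299 = 1894049455620
k=3:  x_3 = 3959299·31352097142801+274·239190·1894049455620 = 248264653730785753699,  y_3 = 3959299·1894049455620+239190·31352097142801 = 14998216231173381570
k=4:  x_4 = 3959299·248264653730785753699+274·239190·14998216231173381570 = 1965907990503261255572251201,  y_4 = 3959299·14998216231173381570+239190·248264653730785753699 = 118764845051735182903983240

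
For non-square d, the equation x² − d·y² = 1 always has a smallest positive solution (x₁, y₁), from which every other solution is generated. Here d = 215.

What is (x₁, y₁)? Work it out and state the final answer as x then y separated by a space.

44 3

d=215: √d = [14; 1,1,1,28] (ℓ=4, even), read p_3/q_3
k=0  a_k=14  p_k/q_k = 14/1
…
k=2  a_k=1  p_k/q_k = 29/2
k=3  a_k=1  p_k/q_k = 44/3
fundamental: x₁=44, y₁=3  (since 1936 − 215·9 = 1)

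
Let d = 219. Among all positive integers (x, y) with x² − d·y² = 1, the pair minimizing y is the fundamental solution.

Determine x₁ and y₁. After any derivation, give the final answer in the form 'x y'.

74 5

√219 = [14; 1,3,1,28, …], period ℓ=4 (even) → k=3
k=0  a_k=14  p_k/q_k = 14/1
k=1  a_k=1  p_k/q_k = 15/1
k=2  a_k=3  p_k/q_k = 59/4
k=3  a_k=1  p_k/q_k = 74/5
fundamental: x₁=74, y₁=5  (since 5476 − 219·25 = 1)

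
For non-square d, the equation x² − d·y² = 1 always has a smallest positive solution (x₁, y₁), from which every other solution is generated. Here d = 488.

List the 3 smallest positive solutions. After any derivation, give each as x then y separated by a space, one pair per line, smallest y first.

[22; 11,44] for √488; ℓ=2 ⇒ convergent index 1
i=0: a=22 ⇒ p=22, q=1
i=1: a=11 ⇒ p=243, q=11
→ (243, 11).  Check: 243²=59049, 488·11²=59048, difference 1.
(x_2, y_2) = (243·243 + 488·11·11, 243·11 + 11·243) = (118097, 5346)
(x_3, y_3) = (243·118097 + 488·11·5346, 243·5346 + 11·118097) = (57394899, 2598145)

243 11
118097 5346
57394899 2598145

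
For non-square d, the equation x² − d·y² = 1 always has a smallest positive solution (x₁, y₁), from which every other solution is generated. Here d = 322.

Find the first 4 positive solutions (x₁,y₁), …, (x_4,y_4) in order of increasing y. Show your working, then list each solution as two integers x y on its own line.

323 18
208657 11628
134792099 7511670
87075487297 4852527192

d=322: √d = [17; 1,16,1,34] (ℓ=4, even), read p_3/q_3
i=0: a=17 ⇒ p=17, q=1
…
i=2: a=16 ⇒ p=305, q=17
i=3: a=1 ⇒ p=323, q=18
(x₁, y₁) = (323, 18);  323² − 322·18² = 1 ✓
(323+18√322)^2 = 208657 + 11628√322
(323+18√322)^3 = 134792099 + 7511670√322
(323+18√322)^4 = 87075487297 + 4852527192√322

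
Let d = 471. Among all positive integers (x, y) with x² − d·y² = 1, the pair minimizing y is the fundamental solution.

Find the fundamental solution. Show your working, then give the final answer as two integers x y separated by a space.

7838695 361188

√471 → a₀=21, period (1,2,2,1,3,…,2,1,42); ℓ=14 even so k=13
a_0=21:  p_0=21·1+0=21,  q_0=21·0+1=1
a_1=1:  p_1=1·21+1=22,  q_1=1·1+0=1
a_2=2:  p_2=2·22+21=65,  q_2=2·1+1=3
a_3=2:  p_3=2·65+22=152,  q_3=2·3+1=7
a_4=1:  p_4=1·152+65=217,  q_4=1·7+3=10
a_5=3:  p_5=3·217+152=803,  q_5=3·10+7=37
a_6=4:  p_6=4·803+217=3429,  q_6=4·37+10=158
a_7=14:  p_7=14·3429+803=48809,  q_7=14·158+37=2249
a_8=4:  p_8=4·48809+3429=198665,  q_8=4·2249+158=9154
a_9=3:  p_9=3·198665+48809=644804,  q_9=3·9154+2249=29711
a_10=1:  p_10=1·644804+198665=843469,  q_10=1·29711+9154=38865
a_11=2:  p_11=2·843469+644804=2331742,  q_11=2·38865+29711=107441
a_12=2:  p_12=2·2331742+843469=5506953,  q_12=2·107441+38865=253747
a_13=1:  p_13=1·5506953+2331742=7838695,  q_13=1·253747+107441=361188
→ (7838695, 361188).  Check: 7838695²=61445139303025, 471·361188²=61445139303024, difference 1.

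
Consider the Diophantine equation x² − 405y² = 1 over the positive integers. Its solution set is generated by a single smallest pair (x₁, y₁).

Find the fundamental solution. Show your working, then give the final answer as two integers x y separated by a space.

d=405: √d = [20; 8,40] (ℓ=2, even), read p_1/q_1
a_0=20:  p_0=20·1+0=20,  q_0=20·0+1=1
a_1=8:  p_1=8·20+1=161,  q_1=8·1+0=8
(x₁, y₁) = (161, 8);  161² − 405·8² = 1 ✓

161 8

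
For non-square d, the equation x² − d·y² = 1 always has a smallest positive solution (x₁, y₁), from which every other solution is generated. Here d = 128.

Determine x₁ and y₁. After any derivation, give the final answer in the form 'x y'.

d=128: √d = [11; 3,5,3,22] (ℓ=4, even), read p_3/q_3
k=0  a_k=11  p_k/q_k = 11/1
k=1  a_k=3  p_k/q_k = 34/3
k=2  a_k=5  p_k/q_k = 181/16
k=3  a_k=3  p_k/q_k = 577/51
fundamental: x₁=577, y₁=51  (since 332929 − 128·2601 = 1)

577 51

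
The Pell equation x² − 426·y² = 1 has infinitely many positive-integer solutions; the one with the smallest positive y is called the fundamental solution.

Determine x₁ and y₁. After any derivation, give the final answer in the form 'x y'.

88751 4300

√426 → a₀=20, period (1,1,1,3,2,6,2,3,1,1,1,40); ℓ=12 even so k=11
i=0: a=20 ⇒ p=20, q=1
…
i=3: a=1 ⇒ p=62, q=3
i=4: a=3 ⇒ p=227, q=11
i=5: a=2 ⇒ p=516, q=25
i=6: a=6 ⇒ p=3323, q=161
i=7: a=2 ⇒ p=7162, q=347
i=8: a=3 ⇒ p=24809, q=1202
i=9: a=1 ⇒ p=31971, q=1549
i=10: a=1 ⇒ p=56780, q=2751
i=11: a=1 ⇒ p=88751, q=4300
(x₁, y₁) = (88751, 4300);  88751² − 426·4300² = 1 ✓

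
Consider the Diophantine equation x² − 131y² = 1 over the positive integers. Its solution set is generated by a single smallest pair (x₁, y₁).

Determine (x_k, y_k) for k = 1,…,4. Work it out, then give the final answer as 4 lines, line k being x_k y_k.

10610 927
225144199 19670940
4777559892170 417417345873
101379820686703201 8857596059754120

√131 → a₀=11, period (2,4,11,4,2,22); ℓ=6 even so k=5
i=0: a=11 ⇒ p=11, q=1
i=1: a=2 ⇒ p=23, q=2
…
i=3: a=11 ⇒ p=1156, q=101
i=4: a=4 ⇒ p=4727, q=413
i=5: a=2 ⇒ p=10610, q=927
fundamental: x₁=10610, y₁=927  (since 112572100 − 131·859329 = 1)
n=2: (10610,927)∘(10610,927) = (10610·10610+131·927·927, 10610·927+927·10610) = (225144199,19670940)
n=3: (225144199,19670940)∘(10610,927) = (10610·225144199+131·927·19670940, 10610·19670940+927·225144199) = (4777559892170,417417345873)
n=4: (4777559892170,417417345873)∘(10610,927) = (10610·4777559892170+131·927·417417345873, 10610·417417345873+927·4777559892170) = (101379820686703201,8857596059754120)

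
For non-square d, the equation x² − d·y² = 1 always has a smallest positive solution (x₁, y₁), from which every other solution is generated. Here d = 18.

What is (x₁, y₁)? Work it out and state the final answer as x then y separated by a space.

17 4

√18 → a₀=4, period (4,8); ℓ=2 even so k=1
i=0: a=4 ⇒ p=4, q=1
i=1: a=4 ⇒ p=17, q=4
(x₁, y₁) = (17, 4);  17² − 18·4² = 1 ✓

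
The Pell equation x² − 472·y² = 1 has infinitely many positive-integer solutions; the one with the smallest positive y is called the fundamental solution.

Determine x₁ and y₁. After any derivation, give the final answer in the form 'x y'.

√472 = [21; 1,2,1,1,1,…,2,1,42, …], period ℓ=14 (even) → k=13
step 0: (21, 1)  from 21·(1,0) + (0,1)
…
step 2: (65, 3)  from 2·(22,1) + (21,1)
step 3: (87, 4)  from 1·(65,3) + (22,1)
step 4: (152, 7)  from 1·(87,4) + (65,3)
step 5: (239, 11)  from 1·(152,7) + (87,4)
step 6: (1108, 51)  from 4·(239,11) + (152,7)
…
step 8: (24224, 1115)  from 4·(5779,266) + (1108,51)
step 9: (30003, 1381)  from 1·(24224,1115) + (5779,266)
step 10: (54227, 2496)  from 1·(30003,1381) + (24224,1115)
step 11: (84230, 3877)  from 1·(54227,2496) + (30003,1381)
step 12: (222687, 10250)  from 2·(84230,3877) + (54227,2496)
step 13: (306917, 14127)  from 1·(222687,10250) + (84230,3877)
(x₁, y₁) = (306917, 14127);  306917² − 472·14127² = 1 ✓

306917 14127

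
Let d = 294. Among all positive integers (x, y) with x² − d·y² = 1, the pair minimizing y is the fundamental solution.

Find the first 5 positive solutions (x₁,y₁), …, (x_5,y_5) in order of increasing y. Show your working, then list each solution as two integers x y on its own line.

[17; 6,1,4,1,6,34] for √294; ℓ=6 ⇒ convergent index 5
i=0: a=17 ⇒ p=17, q=1
…
i=4: a=1 ⇒ p=703, q=41
i=5: a=6 ⇒ p=4801, q=280
(x₁, y₁) = (4801, 280);  4801² − 294·280² = 1 ✓
n=2: (4801,280)∘(4801,280) = (4801·4801+294·280·280, 4801·280+280·4801) = (46099201,2688560)
n=3: (46099201,2688560)∘(4801,280) = (4801·46099201+294·280·2688560, 4801·2688560+280·46099201) = (442644523201,25815552840)
n=4: (442644523201,25815552840)∘(4801,280) = (4801·442644523201+294·280·25815552840, 4801·25815552840+280·442644523201) = (4250272665676801,247880935681120)
n=5: (4250272665676801,247880935681120)∘(4801,280) = (4801·4250272665676801+294·280·247880935681120, 4801·247880935681120+280·4250272665676801) = (40811117693184120001,2380152718594561400)

4801 280
46099201 2688560
442644523201 25815552840
4250272665676801 247880935681120
40811117693184120001 2380152718594561400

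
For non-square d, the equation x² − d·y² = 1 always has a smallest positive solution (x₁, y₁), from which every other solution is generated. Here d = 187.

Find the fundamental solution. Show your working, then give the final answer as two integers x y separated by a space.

d=187: √d = [13; 1,2,13,2,1,26] (ℓ=6, even), read p_5/q_5
i=0: a=13 ⇒ p=13, q=1
i=1: a=1 ⇒ p=14, q=1
i=2: a=2 ⇒ p=41, q=3
i=3: a=13 ⇒ p=547, q=40
i=4: a=2 ⇒ p=1135, q=83
i=5: a=1 ⇒ p=1682, q=123
fundamental: x₁=1682, y₁=123  (since 2829124 − 187·15129 = 1)

1682 123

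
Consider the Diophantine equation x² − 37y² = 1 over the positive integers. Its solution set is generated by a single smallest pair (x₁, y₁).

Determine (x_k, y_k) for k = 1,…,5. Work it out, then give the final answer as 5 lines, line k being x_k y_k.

73 12
10657 1752
1555849 255780
227143297 37342128
33161365513 5451694908

√37 = [6; 12, …], period ℓ=1 (odd) → k=1
step 0: (6, 1)  from 6·(1,0) + (0,1)
step 1: (73, 12)  from 12·(6,1) + (1,0)
→ (73, 12).  Check: 73²=5329, 37·12²=5328, difference 1.
(73+12√37)^2 = 10657 + 1752√37
(73+12√37)^3 = 1555849 + 255780√37
(73+12√37)^4 = 227143297 + 37342128√37
(73+12√37)^5 = 33161365513 + 5451694908√37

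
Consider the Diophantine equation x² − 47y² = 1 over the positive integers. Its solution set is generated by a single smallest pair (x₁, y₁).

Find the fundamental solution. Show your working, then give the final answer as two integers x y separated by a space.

[6; 1,5,1,12] for √47; ℓ=4 ⇒ convergent index 3
k=0  a_k=6  p_k/q_k = 6/1
…
k=2  a_k=5  p_k/q_k = 41/6
k=3  a_k=1  p_k/q_k = 48/7
fundamental: x₁=48, y₁=7  (since 2304 − 47·49 = 1)

48 7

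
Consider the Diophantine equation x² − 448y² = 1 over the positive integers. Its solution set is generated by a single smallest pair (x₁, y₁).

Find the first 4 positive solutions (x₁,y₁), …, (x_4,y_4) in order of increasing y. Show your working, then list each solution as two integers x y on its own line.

127 6
32257 1524
8193151 387090
2081028097 98319336

d=448: √d = [21; 6,42] (ℓ=2, even), read p_1/q_1
step 0: (21, 1)  from 21·(1,0) + (0,1)
step 1: (127, 6)  from 6·(21,1) + (1,0)
(x₁, y₁) = (127, 6);  127² − 448·6² = 1 ✓
(x_2, y_2) = (127·127 + 448·6·6, 127·6 + 6·127) = (32257, 1524)
(x_3, y_3) = (127·32257 + 448·6·1524, 127·1524 + 6·32257) = (8193151, 387090)
(x_4, y_4) = (127·8193151 + 448·6·387090, 127·387090 + 6·8193151) = (2081028097, 98319336)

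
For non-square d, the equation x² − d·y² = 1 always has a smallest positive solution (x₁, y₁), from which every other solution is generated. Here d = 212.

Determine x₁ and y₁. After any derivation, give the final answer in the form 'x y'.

[14; 1,1,3,1,1,…,1,1,28] for √212; ℓ=14 ⇒ convergent index 13
a_0=14:  p_0=14·1+0=14,  q_0=14·0+1=1
a_1=1:  p_1=1·14+1=15,  q_1=1·1+0=1
…
a_3=3:  p_3=3·29+15=102,  q_3=3·2+1=7
…
a_5=1:  p_5=1·131+102=233,  q_5=1·9+7=16
a_6=1:  p_6=1·233+131=364,  q_6=1·16+9=25
…
a_10=1:  p_10=1·5198+2781=7979,  q_10=1·357+191=548
…
a_12=1:  p_12=1·29135+7979=37114,  q_12=1·2001+548=2549
a_13=1:  p_13=1·37114+29135=66249,  q_13=1·2549+2001=4550
→ (66249, 4550).  Check: 66249²=4388930001, 212·4550²=4388930000, difference 1.

66249 4550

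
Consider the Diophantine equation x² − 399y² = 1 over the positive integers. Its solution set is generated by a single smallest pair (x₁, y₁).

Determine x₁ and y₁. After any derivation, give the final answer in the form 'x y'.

[19; 1,38] for √399; ℓ=2 ⇒ convergent index 1
k=0  a_k=19  p_k/q_k = 19/1
k=1  a_k=1  p_k/q_k = 20/1
(x₁, y₁) = (20, 1);  20² − 399·1² = 1 ✓

20 1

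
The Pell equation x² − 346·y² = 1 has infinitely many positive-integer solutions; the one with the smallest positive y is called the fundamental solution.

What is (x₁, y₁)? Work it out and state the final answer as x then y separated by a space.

√346 → a₀=18, period (1,1,1,1,36); ℓ=5 odd so k=9
i=0: a=18 ⇒ p=18, q=1
…
i=3: a=1 ⇒ p=56, q=3
…
i=5: a=36 ⇒ p=3404, q=183
…
i=8: a=1 ⇒ p=10398, q=559
i=9: a=1 ⇒ p=17299, q=930
→ (17299, 930).  Check: 17299²=299255401, 346·930²=299255400, difference 1.

17299 930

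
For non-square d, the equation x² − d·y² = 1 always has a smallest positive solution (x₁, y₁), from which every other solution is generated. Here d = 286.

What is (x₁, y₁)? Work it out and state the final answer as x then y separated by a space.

561835 33222

[16; 1,10,3,3,2,3,3,10,1,32] for √286; ℓ=10 ⇒ convergent index 9
step 0: (16, 1)  from 16·(1,0) + (0,1)
step 1: (17, 1)  from 1·(16,1) + (1,0)
step 2: (186, 11)  from 10·(17,1) + (16,1)
step 3: (575, 34)  from 3·(186,11) + (17,1)
step 4: (1911, 113)  from 3·(575,34) + (186,11)
step 5: (4397, 260)  from 2·(1911,113) + (575,34)
step 6: (15102, 893)  from 3·(4397,260) + (1911,113)
step 7: (49703, 2939)  from 3·(15102,893) + (4397,260)
step 8: (512132, 30283)  from 10·(49703,2939) + (15102,893)
step 9: (561835, 33222)  from 1·(512132,30283) + (49703,2939)
(x₁, y₁) = (561835, 33222);  561835² − 286·33222² = 1 ✓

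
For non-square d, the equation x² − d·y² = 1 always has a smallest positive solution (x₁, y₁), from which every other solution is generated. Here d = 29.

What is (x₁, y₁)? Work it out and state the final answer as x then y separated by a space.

√29 = [5; 2,1,1,2,10, …], period ℓ=5 (odd) → k=9
a_0=5:  p_0=5·1+0=5,  q_0=5·0+1=1
…
a_6=2:  p_6=2·727+70=1524,  q_6=2·135+13=283
a_7=1:  p_7=1·1524+727=2251,  q_7=1·283+135=418
a_8=1:  p_8=1·2251+1524=3775,  q_8=1·418+283=701
a_9=2:  p_9=2·3775+2251=9801,  q_9=2·701+418=1820
(x₁, y₁) = (9801, 1820);  9801² − 29·1820² = 1 ✓

9801 1820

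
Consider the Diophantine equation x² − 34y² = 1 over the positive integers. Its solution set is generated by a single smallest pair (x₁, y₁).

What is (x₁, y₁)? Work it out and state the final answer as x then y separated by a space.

d=34: √d = [5; 1,4,1,10] (ℓ=4, even), read p_3/q_3
step 0: (5, 1)  from 5·(1,0) + (0,1)
step 1: (6, 1)  from 1·(5,1) + (1,0)
step 2: (29, 5)  from 4·(6,1) + (5,1)
step 3: (35, 6)  from 1·(29,5) + (6,1)
→ (35, 6).  Check: 35²=1225, 34·6²=1224, difference 1.

35 6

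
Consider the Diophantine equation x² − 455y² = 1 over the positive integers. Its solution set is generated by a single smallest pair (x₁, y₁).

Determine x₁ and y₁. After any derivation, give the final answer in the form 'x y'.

64 3

√455 = [21; 3,42, …], period ℓ=2 (even) → k=1
k=0  a_k=21  p_k/q_k = 21/1
k=1  a_k=3  p_k/q_k = 64/3
(x₁, y₁) = (64, 3);  64² − 455·3² = 1 ✓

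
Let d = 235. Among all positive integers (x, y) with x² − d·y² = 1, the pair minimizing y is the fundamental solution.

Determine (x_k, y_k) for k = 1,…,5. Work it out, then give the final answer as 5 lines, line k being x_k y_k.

46 3
4231 276
389206 25389
35802721 2335512
3293461126 214841715

[15; 3,30] for √235; ℓ=2 ⇒ convergent index 1
a_0=15:  p_0=15·1+0=15,  q_0=15·0+1=1
a_1=3:  p_1=3·15+1=46,  q_1=3·1+0=3
fundamental: x₁=46, y₁=3  (since 2116 − 235·9 = 1)
(x_2, y_2) = (46·46 + 235·3·3, 46·3 + 3·46) = (4231, 276)
(x_3, y_3) = (46·4231 + 235·3·276, 46·276 + 3·4231) = (389206, 25389)
(x_4, y_4) = (46·389206 + 235·3·25389, 46·25389 + 3·389206) = (35802721, 2335512)
(x_5, y_5) = (46·35802721 + 235·3·2335512, 46·2335512 + 3·35802721) = (3293461126, 214841715)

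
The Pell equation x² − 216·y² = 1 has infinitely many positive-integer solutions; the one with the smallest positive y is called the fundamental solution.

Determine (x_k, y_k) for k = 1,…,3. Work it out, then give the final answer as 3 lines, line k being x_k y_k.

485 33
470449 32010
456335045 31049667

√216 = [14; 1,2,3,2,1,28, …], period ℓ=6 (even) → k=5
i=0: a=14 ⇒ p=14, q=1
i=1: a=1 ⇒ p=15, q=1
…
i=4: a=2 ⇒ p=338, q=23
i=5: a=1 ⇒ p=485, q=33
→ (485, 33).  Check: 485²=235225, 216·33²=235224, difference 1.
(x_2, y_2) = (485·485 + 216·33·33, 485·33 + 33·485) = (470449, 32010)
(x_3, y_3) = (485·470449 + 216·33·32010, 485·32010 + 33·470449) = (456335045, 31049667)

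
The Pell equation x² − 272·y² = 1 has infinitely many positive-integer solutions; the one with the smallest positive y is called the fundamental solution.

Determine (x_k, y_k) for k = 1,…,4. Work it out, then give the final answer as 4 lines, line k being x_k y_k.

33 2
2177 132
143649 8710
9478657 574728

√272 → a₀=16, period (2,32); ℓ=2 even so k=1
a_0=16:  p_0=16·1+0=16,  q_0=16·0+1=1
a_1=2:  p_1=2·16+1=33,  q_1=2·1+0=2
(x₁, y₁) = (33, 2);  33² − 272·2² = 1 ✓
(x_2, y_2) = (33·33 + 272·2·2, 33·2 + 2·33) = (2177, 132)
(x_3, y_3) = (33·2177 + 272·2·132, 33·132 + 2·2177) = (143649, 8710)
(x_4, y_4) = (33·143649 + 272·2·8710, 33·8710 + 2·143649) = (9478657, 574728)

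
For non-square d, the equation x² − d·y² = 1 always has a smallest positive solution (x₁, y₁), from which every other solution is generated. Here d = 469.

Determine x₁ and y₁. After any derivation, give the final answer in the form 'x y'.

137215 6336

[21; 1,1,1,10,6,10,1,1,1,42] for √469; ℓ=10 ⇒ convergent index 9
k=0  a_k=21  p_k/q_k = 21/1
…
k=5  a_k=6  p_k/q_k = 4223/195
k=6  a_k=10  p_k/q_k = 42923/1982
…
k=8  a_k=1  p_k/q_k = 90069/4159
k=9  a_k=1  p_k/q_k = 137215/6336
fundamental: x₁=137215, y₁=6336  (since 18827956225 − 469·40144896 = 1)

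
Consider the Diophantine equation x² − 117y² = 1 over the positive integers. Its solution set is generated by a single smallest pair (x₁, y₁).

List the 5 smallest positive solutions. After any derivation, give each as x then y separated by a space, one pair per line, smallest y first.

[10; 1,4,2,4,1,20] for √117; ℓ=6 ⇒ convergent index 5
k=0  a_k=10  p_k/q_k = 10/1
k=1  a_k=1  p_k/q_k = 11/1
…
k=3  a_k=2  p_k/q_k = 119/11
k=4  a_k=4  p_k/q_k = 530/49
k=5  a_k=1  p_k/q_k = 649/60
(x₁, y₁) = (649, 60);  649² − 117·60² = 1 ✓
k=2:  x_2 = 649·649+117·60·60 = 842401,  y_2 = 649·60+60·649 = 77880
k=3:  x_3 = 649·842401+117·60·77880 = 1093435849,  y_3 = 649·77880+60·842401 = 101088180
k=4:  x_4 = 649·1093435849+117·60·101088180 = 1419278889601,  y_4 = 649·101088180+60·1093435849 = 131212379760
k=5:  x_5 = 649·1419278889601+117·60·131212379760 = 1842222905266249,  y_5 = 649·131212379760+60·1419278889601 = 170313567840300

649 60
842401 77880
1093435849 101088180
1419278889601 131212379760
1842222905266249 170313567840300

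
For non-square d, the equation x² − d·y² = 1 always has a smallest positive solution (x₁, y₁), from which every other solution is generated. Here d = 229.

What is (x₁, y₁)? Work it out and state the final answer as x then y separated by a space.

√229 = [15; 7,1,1,7,30, …], period ℓ=5 (odd) → k=9
a_0=15:  p_0=15·1+0=15,  q_0=15·0+1=1
…
a_3=1:  p_3=1·121+106=227,  q_3=1·8+7=15
a_4=7:  p_4=7·227+121=1710,  q_4=7·15+8=113
a_5=30:  p_5=30·1710+227=51527,  q_5=30·113+15=3405
a_6=7:  p_6=7·51527+1710=362399,  q_6=7·3405+113=23948
a_7=1:  p_7=1·362399+51527=413926,  q_7=1·23948+3405=27353
a_8=1:  p_8=1·413926+362399=776325,  q_8=1·27353+23948=51301
a_9=7:  p_9=7·776325+413926=5848201,  q_9=7·51301+27353=386460
(x₁, y₁) = (5848201, 386460);  5848201² − 229·386460² = 1 ✓

5848201 386460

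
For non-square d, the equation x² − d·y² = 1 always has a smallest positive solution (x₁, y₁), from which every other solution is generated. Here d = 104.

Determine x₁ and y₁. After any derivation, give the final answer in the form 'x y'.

d=104: √d = [10; 5,20] (ℓ=2, even), read p_1/q_1
i=0: a=10 ⇒ p=10, q=1
i=1: a=5 ⇒ p=51, q=5
(x₁, y₁) = (51, 5);  51² − 104·5² = 1 ✓

51 5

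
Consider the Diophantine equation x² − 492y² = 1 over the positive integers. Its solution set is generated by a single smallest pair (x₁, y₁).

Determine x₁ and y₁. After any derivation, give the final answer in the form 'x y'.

[22; 5,1,1,10,1,1,5,44] for √492; ℓ=8 ⇒ convergent index 7
step 0: (22, 1)  from 22·(1,0) + (0,1)
step 1: (111, 5)  from 5·(22,1) + (1,0)
step 2: (133, 6)  from 1·(111,5) + (22,1)
step 3: (244, 11)  from 1·(133,6) + (111,5)
step 4: (2573, 116)  from 10·(244,11) + (133,6)
step 5: (2817, 127)  from 1·(2573,116) + (244,11)
step 6: (5390, 243)  from 1·(2817,127) + (2573,116)
step 7: (29767, 1342)  from 5·(5390,243) + (2817,127)
(x₁, y₁) = (29767, 1342);  29767² − 492·1342² = 1 ✓

29767 1342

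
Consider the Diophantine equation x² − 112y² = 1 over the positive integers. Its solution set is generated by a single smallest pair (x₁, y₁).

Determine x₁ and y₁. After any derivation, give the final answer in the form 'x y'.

[10; 1,1,2,1,1,20] for √112; ℓ=6 ⇒ convergent index 5
a_0=10:  p_0=10·1+0=10,  q_0=10·0+1=1
a_1=1:  p_1=1·10+1=11,  q_1=1·1+0=1
…
a_4=1:  p_4=1·53+21=74,  q_4=1·5+2=7
a_5=1:  p_5=1·74+53=127,  q_5=1·7+5=12
fundamental: x₁=127, y₁=12  (since 16129 − 112·144 = 1)

127 12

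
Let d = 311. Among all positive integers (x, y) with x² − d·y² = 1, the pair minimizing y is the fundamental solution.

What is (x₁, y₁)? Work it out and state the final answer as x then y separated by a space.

16883880 957397

√311 = [17; 1,1,1,2,1,…,1,1,34, …], period ℓ=16 (even) → k=15
a_0=17:  p_0=17·1+0=17,  q_0=17·0+1=1
…
a_6=6:  p_6=6·194+141=1305,  q_6=6·11+8=74
…
a_9=3:  p_9=3·71158+4109=217583,  q_9=3·4035+233=12338
…
a_11=1:  p_11=1·1376656+217583=1594239,  q_11=1·78063+12338=90401
…
a_14=1:  p_14=1·6159373+4565134=10724507,  q_14=1·349266+258865=608131
a_15=1:  p_15=1·10724507+6159373=16883880,  q_15=1·608131+349266=957397
fundamental: x₁=16883880, y₁=957397  (since 285065403854400 − 311·916609015609 = 1)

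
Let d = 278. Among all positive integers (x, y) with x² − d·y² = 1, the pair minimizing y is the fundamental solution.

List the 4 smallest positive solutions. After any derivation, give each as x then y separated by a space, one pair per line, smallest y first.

d=278: √d = [16; 1,2,16,2,1,32] (ℓ=6, even), read p_5/q_5
step 0: (16, 1)  from 16·(1,0) + (0,1)
…
step 3: (817, 49)  from 16·(50,3) + (17,1)
step 4: (1684, 101)  from 2·(817,49) + (50,3)
step 5: (2501, 150)  from 1·(1684,101) + (817,49)
fundamental: x₁=2501, y₁=150  (since 6255001 − 278·22500 = 1)
n=2: (2501,150)∘(2501,150) = (2501·2501+278·150·150, 2501·150+150·2501) = (12510001,750300)
n=3: (12510001,750300)∘(2501,150) = (2501·12510001+278·150·750300, 2501·750300+150·12510001) = (62575022501,3753000450)
n=4: (62575022501,3753000450)∘(2501,150) = (2501·62575022501+278·150·3753000450, 2501·3753000450+150·62575022501) = (313000250040001,18772507500600)

2501 150
12510001 750300
62575022501 3753000450
313000250040001 18772507500600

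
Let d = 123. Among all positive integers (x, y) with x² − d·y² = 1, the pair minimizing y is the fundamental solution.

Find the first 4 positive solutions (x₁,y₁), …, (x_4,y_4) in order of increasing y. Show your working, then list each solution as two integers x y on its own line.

√123 = [11; 11,22, …], period ℓ=2 (even) → k=1
k=0  a_k=11  p_k/q_k = 11/1
k=1  a_k=11  p_k/q_k = 122/11
→ (122, 11).  Check: 122²=14884, 123·11²=14883, difference 1.
k=2:  x_2 = 122·122+123·11·11 = 29767,  y_2 = 122·11+11·122 = 2684
k=3:  x_3 = 122·29767+123·11·2684 = 7263026,  y_3 = 122·2684+11·29767 = 654885
k=4:  x_4 = 122·7263026+123·11·654885 = 1772148577,  y_4 = 122·654885+11·7263026 = 159789256

122 11
29767 2684
7263026 654885
1772148577 159789256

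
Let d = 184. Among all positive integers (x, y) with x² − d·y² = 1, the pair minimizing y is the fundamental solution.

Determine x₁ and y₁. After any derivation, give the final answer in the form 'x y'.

24335 1794

√184 = [13; 1,1,3,2,1,2,1,2,3,1,1,26, …], period ℓ=12 (even) → k=11
k=0  a_k=13  p_k/q_k = 13/1
…
k=4  a_k=2  p_k/q_k = 217/16
k=5  a_k=1  p_k/q_k = 312/23
…
k=7  a_k=1  p_k/q_k = 1153/85
…
k=10  a_k=1  p_k/q_k = 13741/1013
k=11  a_k=1  p_k/q_k = 24335/1794
→ (24335, 1794).  Check: 24335²=592192225, 184·1794²=592192224, difference 1.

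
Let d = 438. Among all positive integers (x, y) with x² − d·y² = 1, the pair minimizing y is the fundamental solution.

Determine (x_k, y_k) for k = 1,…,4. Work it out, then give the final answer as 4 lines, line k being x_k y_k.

√438 = [20; 1,12,1,40, …], period ℓ=4 (even) → k=3
step 0: (20, 1)  from 20·(1,0) + (0,1)
step 1: (21, 1)  from 1·(20,1) + (1,0)
step 2: (272, 13)  from 12·(21,1) + (20,1)
step 3: (293, 14)  from 1·(272,13) + (21,1)
(x₁, y₁) = (293, 14);  293² − 438·14² = 1 ✓
n=2: (293,14)∘(293,14) = (293·293+438·14·14, 293·14+14·293) = (171697,8204)
n=3: (171697,8204)∘(293,14) = (293·171697+438·14·8204, 293·8204+14·171697) = (100614149,4807530)
n=4: (100614149,4807530)∘(293,14) = (293·100614149+438·14·4807530, 293·4807530+14·100614149) = (58959719617,2817204376)

293 14
171697 8204
100614149 4807530
58959719617 2817204376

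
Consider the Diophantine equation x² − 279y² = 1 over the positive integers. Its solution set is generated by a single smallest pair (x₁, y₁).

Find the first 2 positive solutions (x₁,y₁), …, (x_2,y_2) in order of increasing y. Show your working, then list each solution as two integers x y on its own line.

1520 91
4620799 276640

√279 → a₀=16, period (1,2,2,1,2,2,1,32); ℓ=8 even so k=7
k=0  a_k=16  p_k/q_k = 16/1
k=1  a_k=1  p_k/q_k = 17/1
…
k=3  a_k=2  p_k/q_k = 117/7
…
k=6  a_k=2  p_k/q_k = 1069/64
k=7  a_k=1  p_k/q_k = 1520/91
(x₁, y₁) = (1520, 91);  1520² − 279·91² = 1 ✓
(x_2, y_2) = (1520·1520 + 279·91·91, 1520·91 + 91·1520) = (4620799, 276640)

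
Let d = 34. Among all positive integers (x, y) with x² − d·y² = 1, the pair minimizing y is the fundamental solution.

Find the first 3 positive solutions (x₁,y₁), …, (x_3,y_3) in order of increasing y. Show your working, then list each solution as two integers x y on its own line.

35 6
2449 420
171395 29394

d=34: √d = [5; 1,4,1,10] (ℓ=4, even), read p_3/q_3
step 0: (5, 1)  from 5·(1,0) + (0,1)
…
step 2: (29, 5)  from 4·(6,1) + (5,1)
step 3: (35, 6)  from 1·(29,5) + (6,1)
fundamental: x₁=35, y₁=6  (since 1225 − 34·36 = 1)
(35+6√34)^2 = 2449 + 420√34
(35+6√34)^3 = 171395 + 29394√34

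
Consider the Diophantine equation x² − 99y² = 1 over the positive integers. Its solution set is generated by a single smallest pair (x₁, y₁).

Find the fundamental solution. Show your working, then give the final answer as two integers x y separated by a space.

√99 → a₀=9, period (1,18); ℓ=2 even so k=1
a_0=9:  p_0=9·1+0=9,  q_0=9·0+1=1
a_1=1:  p_1=1·9+1=10,  q_1=1·1+0=1
fundamental: x₁=10, y₁=1  (since 100 − 99·1 = 1)

10 1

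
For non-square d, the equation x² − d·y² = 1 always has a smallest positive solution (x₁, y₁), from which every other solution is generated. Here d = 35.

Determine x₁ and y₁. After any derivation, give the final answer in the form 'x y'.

6 1

d=35: √d = [5; 1,10] (ℓ=2, even), read p_1/q_1
k=0  a_k=5  p_k/q_k = 5/1
k=1  a_k=1  p_k/q_k = 6/1
fundamental: x₁=6, y₁=1  (since 36 − 35·1 = 1)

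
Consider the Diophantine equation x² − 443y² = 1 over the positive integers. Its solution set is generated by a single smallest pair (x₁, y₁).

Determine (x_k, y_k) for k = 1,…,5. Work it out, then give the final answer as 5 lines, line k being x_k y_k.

d=443: √d = [21; 21,42] (ℓ=2, even), read p_1/q_1
a_0=21:  p_0=21·1+0=21,  q_0=21·0+1=1
a_1=21:  p_1=21·21+1=442,  q_1=21·1+0=21
fundamental: x₁=442, y₁=21  (since 195364 − 443·441 = 1)
k=2:  x_2 = 442·442+443·21·21 = 390727,  y_2 = 442·21+21·442 = 18564
k=3:  x_3 = 442·390727+443·21·18564 = 345402226,  y_3 = 442·18564+21·390727 = 16410555
k=4:  x_4 = 442·345402226+443·21·16410555 = 305335177057,  y_4 = 442·16410555+21·345402226 = 14506912056
k=5:  x_5 = 442·305335177057+443·21·14506912056 = 269915951116162,  y_5 = 442·14506912056+21·305335177057 = 12824093846949

442 21
390727 18564
345402226 16410555
305335177057 14506912056
269915951116162 12824093846949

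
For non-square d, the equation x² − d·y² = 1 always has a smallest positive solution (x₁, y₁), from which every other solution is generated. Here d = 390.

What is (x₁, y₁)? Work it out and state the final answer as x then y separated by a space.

79 4

√390 = [19; 1,2,1,38, …], period ℓ=4 (even) → k=3
step 0: (19, 1)  from 19·(1,0) + (0,1)
step 1: (20, 1)  from 1·(19,1) + (1,0)
step 2: (59, 3)  from 2·(20,1) + (19,1)
step 3: (79, 4)  from 1·(59,3) + (20,1)
→ (79, 4).  Check: 79²=6241, 390·4²=6240, difference 1.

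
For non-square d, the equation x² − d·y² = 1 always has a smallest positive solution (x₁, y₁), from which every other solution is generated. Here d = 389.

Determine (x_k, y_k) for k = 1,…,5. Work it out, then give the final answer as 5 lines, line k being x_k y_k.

[19; 1,2,1,1,1,1,2,1,38] for √389; ℓ=9 ⇒ convergent index 17
step 0: (19, 1)  from 19·(1,0) + (0,1)
…
step 4: (138, 7)  from 1·(79,4) + (59,3)
step 5: (217, 11)  from 1·(138,7) + (79,4)
…
step 16: (2376809, 120509)  from 2·(910240,46151) + (556329,28207)
step 17: (3287049, 166660)  from 1·(2376809,120509) + (910240,46151)
→ (3287049, 166660).  Check: 3287049²=10804691128401, 389·166660²=10804691128400, difference 1.
(3287049+166660√389)^2 = 21609382256801 + 1095639172680√389
(3287049+166660√389)^3 = 142062196675667653449 + 7202839293837075980√389
(3287049+166660√389)^4 = 933930803041091759821507201 + 47352171395934637886793360√389
(3287049+166660√389)^5 = 6139752624410693193862375179426249 + 311297815269663908222998617313300√389

3287049 166660
21609382256801 1095639172680
142062196675667653449 7202839293837075980
933930803041091759821507201 47352171395934637886793360
6139752624410693193862375179426249 311297815269663908222998617313300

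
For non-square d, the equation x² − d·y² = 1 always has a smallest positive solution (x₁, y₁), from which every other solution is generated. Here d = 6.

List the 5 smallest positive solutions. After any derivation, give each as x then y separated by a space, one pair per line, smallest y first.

√6 → a₀=2, period (2,4); ℓ=2 even so k=1
step 0: (2, 1)  from 2·(1,0) + (0,1)
step 1: (5, 2)  from 2·(2,1) + (1,0)
(x₁, y₁) = (5, 2);  5² − 6·2² = 1 ✓
(5+2√6)^2 = 49 + 20√6
(5+2√6)^3 = 485 + 198√6
(5+2√6)^4 = 4801 + 1960√6
(5+2√6)^5 = 47525 + 19402√6

5 2
49 20
485 198
4801 1960
47525 19402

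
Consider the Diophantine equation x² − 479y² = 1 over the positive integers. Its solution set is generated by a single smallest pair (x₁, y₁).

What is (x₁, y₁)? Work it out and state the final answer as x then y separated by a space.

2989440 136591

d=479: √d = [21; 1,7,1,3,2,21,2,3,1,7,1,42] (ℓ=12, even), read p_11/q_11
step 0: (21, 1)  from 21·(1,0) + (0,1)
step 1: (22, 1)  from 1·(21,1) + (1,0)
…
step 8: (264712, 12095)  from 3·(75879,3467) + (37075,1694)
step 9: (340591, 15562)  from 1·(264712,12095) + (75879,3467)
step 10: (2648849, 121029)  from 7·(340591,15562) + (264712,12095)
step 11: (2989440, 136591)  from 1·(2648849,121029) + (340591,15562)
fundamental: x₁=2989440, y₁=136591  (since 8936751513600 − 479·18657101281 = 1)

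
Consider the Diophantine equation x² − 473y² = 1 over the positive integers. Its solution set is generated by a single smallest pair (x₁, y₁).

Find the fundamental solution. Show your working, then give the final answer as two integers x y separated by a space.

[21; 1,2,1,42] for √473; ℓ=4 ⇒ convergent index 3
a_0=21:  p_0=21·1+0=21,  q_0=21·0+1=1
a_1=1:  p_1=1·21+1=22,  q_1=1·1+0=1
a_2=2:  p_2=2·22+21=65,  q_2=2·1+1=3
a_3=1:  p_3=1·65+22=87,  q_3=1·3+1=4
→ (87, 4).  Check: 87²=7569, 473·4²=7568, difference 1.

87 4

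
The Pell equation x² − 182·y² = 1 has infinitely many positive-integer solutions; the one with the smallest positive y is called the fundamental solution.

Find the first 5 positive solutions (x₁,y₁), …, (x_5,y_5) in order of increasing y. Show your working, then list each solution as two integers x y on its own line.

[13; 2,26] for √182; ℓ=2 ⇒ convergent index 1
i=0: a=13 ⇒ p=13, q=1
i=1: a=2 ⇒ p=27, q=2
→ (27, 2).  Check: 27²=729, 182·2²=728, difference 1.
(x_2, y_2) = (27·27 + 182·2·2, 27·2 + 2·27) = (1457, 108)
(x_3, y_3) = (27·1457 + 182·2·108, 27·108 + 2·1457) = (78651, 5830)
(x_4, y_4) = (27·78651 + 182·2·5830, 27·5830 + 2·78651) = (4245697, 314712)
(x_5, y_5) = (27·4245697 + 182·2·314712, 27·314712 + 2·4245697) = (229188987, 16988618)

27 2
1457 108
78651 5830
4245697 314712
229188987 16988618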